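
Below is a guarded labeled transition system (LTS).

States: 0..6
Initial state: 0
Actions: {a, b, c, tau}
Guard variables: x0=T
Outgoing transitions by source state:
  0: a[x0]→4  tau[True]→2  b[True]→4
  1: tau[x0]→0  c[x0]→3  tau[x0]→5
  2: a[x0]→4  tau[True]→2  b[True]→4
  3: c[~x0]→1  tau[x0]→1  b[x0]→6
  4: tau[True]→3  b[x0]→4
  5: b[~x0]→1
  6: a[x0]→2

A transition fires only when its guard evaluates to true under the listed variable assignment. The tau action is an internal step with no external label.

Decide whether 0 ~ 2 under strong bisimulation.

Bisimulation quotient by refinement:
  π0 = {{0,1,2,3,4,5,6}}
  π1 = {{0,2},{1},{3,4},{5},{6}}
  π2 = {{0,2},{1},{3},{4},{5},{6}}
Fixed point at round 3; 6 class(es).
class of 0: {0,2}; class of 2: {0,2}

Answer: BISIMILAR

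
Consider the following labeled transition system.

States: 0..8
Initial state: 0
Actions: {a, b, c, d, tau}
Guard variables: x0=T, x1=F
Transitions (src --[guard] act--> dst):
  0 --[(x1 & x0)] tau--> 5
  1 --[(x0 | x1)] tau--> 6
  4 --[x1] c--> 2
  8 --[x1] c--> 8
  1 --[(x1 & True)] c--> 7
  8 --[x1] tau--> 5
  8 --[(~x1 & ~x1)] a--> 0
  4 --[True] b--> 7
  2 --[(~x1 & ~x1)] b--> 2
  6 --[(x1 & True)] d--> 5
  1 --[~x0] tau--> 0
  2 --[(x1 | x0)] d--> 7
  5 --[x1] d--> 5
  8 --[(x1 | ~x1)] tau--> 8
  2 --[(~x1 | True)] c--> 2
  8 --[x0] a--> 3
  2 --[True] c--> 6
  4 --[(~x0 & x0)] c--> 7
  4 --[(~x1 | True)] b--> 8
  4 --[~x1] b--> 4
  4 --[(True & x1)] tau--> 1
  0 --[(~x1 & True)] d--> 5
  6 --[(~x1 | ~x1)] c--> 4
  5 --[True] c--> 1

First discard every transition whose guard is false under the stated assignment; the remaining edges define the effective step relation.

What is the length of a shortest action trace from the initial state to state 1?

Breadth-first toward 1:
  depth 0: {0}
  depth 1: {5}
  depth 2: {1}
1 enters at depth 2; path d·c

Answer: 2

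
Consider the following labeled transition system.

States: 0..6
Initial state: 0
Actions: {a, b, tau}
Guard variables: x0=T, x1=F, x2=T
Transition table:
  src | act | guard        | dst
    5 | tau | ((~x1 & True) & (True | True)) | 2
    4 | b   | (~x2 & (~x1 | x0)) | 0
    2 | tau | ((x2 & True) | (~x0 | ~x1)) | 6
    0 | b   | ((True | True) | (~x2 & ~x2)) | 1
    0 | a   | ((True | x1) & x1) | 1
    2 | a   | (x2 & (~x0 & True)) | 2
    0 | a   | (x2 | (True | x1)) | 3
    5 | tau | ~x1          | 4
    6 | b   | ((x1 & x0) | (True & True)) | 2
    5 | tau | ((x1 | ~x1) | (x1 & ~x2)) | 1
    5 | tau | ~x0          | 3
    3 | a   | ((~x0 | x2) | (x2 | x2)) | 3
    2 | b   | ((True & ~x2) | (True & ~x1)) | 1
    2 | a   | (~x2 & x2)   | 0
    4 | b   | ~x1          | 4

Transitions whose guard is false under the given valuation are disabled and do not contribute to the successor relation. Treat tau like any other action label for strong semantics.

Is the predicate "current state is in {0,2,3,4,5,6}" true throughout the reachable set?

Safe = {0,2,3,4,5,6}
Reachable = {0,1,3}
  0: ok
  1: outside
  3: ok
reach 1 via b — violates

Answer: INVARIANT VIOLATED at state 1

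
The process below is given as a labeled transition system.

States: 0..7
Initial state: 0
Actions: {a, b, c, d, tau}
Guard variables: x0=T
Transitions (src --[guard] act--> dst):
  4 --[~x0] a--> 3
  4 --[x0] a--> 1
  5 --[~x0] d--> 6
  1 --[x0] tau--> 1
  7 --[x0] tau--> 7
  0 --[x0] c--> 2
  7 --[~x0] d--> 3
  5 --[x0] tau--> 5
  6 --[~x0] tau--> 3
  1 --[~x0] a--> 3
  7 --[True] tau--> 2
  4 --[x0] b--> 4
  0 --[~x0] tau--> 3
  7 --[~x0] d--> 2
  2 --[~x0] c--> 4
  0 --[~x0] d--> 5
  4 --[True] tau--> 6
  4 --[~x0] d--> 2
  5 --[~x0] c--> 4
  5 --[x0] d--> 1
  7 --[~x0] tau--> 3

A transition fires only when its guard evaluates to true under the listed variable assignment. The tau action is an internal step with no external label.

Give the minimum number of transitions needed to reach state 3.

Answer: UNREACHABLE

Working:
Layered search for 3:
  depth 0: {0}
  depth 1: {2}
3 never appears.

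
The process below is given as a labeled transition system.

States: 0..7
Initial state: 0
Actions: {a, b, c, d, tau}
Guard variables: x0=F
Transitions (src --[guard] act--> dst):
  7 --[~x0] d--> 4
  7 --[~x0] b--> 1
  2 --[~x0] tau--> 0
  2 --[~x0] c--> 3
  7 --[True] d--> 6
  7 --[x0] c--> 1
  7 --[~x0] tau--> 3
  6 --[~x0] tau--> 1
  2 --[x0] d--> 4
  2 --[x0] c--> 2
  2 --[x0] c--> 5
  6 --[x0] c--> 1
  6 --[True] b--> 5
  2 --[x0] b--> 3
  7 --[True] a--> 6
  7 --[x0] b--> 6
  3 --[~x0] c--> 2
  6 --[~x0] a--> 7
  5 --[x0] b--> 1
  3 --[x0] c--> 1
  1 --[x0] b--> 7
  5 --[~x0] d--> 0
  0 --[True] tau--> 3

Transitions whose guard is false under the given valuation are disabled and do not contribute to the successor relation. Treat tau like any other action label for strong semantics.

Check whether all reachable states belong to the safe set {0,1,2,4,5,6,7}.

Answer: INVARIANT VIOLATED at state 3

Trace:
Allowed set {0,1,2,4,5,6,7}
Reachable = {0,2,3}
  0: ok
  2: ok
  3: outside
reach 3 via tau — violates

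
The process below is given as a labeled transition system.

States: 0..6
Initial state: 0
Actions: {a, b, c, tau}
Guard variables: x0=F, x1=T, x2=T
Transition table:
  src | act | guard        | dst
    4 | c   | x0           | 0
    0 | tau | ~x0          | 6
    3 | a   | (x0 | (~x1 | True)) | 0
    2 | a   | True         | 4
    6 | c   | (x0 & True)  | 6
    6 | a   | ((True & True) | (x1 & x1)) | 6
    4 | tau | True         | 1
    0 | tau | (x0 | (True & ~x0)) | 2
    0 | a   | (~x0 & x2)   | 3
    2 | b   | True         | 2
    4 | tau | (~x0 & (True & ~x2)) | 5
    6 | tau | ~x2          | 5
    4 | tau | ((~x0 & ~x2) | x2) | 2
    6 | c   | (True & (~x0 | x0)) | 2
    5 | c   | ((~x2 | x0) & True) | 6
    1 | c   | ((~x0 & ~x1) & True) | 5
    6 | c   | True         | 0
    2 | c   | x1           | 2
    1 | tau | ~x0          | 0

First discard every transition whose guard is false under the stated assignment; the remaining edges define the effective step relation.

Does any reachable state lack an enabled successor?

R = {0,1,2,3,4,6}
  0: a→3  tau→2  tau→6  [deg 3]
  1: tau→0  [deg 1]
  2: a→4  b→2  c→2  [deg 3]
  3: a→0  [deg 1]
  4: tau→1  tau→2  [deg 2]
  6: a→6  c→0  c→2  [deg 3]

Answer: DEADLOCK-FREE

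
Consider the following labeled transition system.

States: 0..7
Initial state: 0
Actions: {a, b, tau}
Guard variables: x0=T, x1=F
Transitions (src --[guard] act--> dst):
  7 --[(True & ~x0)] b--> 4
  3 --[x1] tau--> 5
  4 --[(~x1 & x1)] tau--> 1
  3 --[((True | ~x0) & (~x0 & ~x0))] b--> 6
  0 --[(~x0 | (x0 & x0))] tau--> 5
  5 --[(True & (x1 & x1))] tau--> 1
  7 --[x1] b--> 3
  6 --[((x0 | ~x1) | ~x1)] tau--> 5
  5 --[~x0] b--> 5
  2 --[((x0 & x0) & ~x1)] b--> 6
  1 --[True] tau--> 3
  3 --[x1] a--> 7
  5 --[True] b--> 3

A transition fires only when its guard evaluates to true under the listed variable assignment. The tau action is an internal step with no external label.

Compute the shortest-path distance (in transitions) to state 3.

Layered search for 3:
  Layer 0: {0}
  Layer 1: {5}
  Layer 2: {3}
first hit 3 at d=2 via tau·b

Answer: 2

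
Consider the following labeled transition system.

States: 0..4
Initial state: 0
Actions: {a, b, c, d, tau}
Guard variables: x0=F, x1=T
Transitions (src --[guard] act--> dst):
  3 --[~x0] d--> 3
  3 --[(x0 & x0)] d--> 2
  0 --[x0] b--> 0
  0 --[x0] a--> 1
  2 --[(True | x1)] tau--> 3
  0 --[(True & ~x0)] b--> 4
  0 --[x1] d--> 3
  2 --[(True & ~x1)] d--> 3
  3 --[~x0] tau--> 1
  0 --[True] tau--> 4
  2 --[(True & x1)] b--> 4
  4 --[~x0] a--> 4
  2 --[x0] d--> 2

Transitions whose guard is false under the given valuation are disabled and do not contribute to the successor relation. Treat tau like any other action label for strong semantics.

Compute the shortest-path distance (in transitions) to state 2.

Answer: UNREACHABLE

Trace:
BFS to 2:
  depth 0: {0}
  depth 1: {3,4}
  depth 2: {1}
2 never appears.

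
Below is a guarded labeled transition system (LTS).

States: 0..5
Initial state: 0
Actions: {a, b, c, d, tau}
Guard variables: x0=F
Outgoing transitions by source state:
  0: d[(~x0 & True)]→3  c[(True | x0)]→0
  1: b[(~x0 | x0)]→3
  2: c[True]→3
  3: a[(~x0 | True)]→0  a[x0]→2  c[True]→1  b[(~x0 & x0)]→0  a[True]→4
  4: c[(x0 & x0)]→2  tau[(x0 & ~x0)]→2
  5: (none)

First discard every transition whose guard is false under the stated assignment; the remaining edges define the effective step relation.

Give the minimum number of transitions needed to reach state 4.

BFS to 4:
  L0 = {0}
  L1 = {3}
  L2 = {1,4}
depth(4)=2, e.g. d·a

Answer: 2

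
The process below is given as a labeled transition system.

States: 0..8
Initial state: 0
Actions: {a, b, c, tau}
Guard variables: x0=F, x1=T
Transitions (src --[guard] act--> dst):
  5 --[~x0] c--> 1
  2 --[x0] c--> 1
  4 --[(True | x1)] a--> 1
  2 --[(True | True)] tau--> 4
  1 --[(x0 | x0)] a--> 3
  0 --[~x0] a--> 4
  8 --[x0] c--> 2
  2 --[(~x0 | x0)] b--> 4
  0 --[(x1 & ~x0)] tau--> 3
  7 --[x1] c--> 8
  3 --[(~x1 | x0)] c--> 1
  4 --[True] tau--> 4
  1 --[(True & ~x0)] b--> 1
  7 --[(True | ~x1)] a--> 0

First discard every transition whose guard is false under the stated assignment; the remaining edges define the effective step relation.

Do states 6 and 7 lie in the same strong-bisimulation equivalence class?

Answer: NOT BISIMILAR

Working:
Compute ~ classes (split until stable):
  round 0: {{0,1,2,3,4,5,6,7,8}}
  round 1: {{0,4},{1},{2},{3,6,8},{5},{7}}
  round 2: {{0},{1},{2},{3,6,8},{4},{5},{7}}
stable after 3 split(s): 7 block(s)
class of 6: {3,6,8}; class of 7: {7}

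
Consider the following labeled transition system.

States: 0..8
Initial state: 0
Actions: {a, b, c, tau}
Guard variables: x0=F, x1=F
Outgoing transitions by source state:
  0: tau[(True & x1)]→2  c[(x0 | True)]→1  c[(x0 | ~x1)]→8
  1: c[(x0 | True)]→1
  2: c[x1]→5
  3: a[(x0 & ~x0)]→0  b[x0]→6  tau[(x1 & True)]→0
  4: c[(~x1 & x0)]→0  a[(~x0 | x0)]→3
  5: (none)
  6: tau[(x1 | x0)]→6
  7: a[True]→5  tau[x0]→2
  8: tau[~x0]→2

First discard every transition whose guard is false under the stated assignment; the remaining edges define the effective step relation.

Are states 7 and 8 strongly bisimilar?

Answer: NOT BISIMILAR

Trace:
Refine partition for ~:
  P[0] = {{0,1,2,3,4,5,6,7,8}}
  P[1] = {{0,1},{2,3,5,6},{4,7},{8}}
  P[2] = {{0},{1},{2,3,5,6},{4,7},{8}}
stable after 3 split(s): 5 block(s)
[7]={4,7}  [8]={8}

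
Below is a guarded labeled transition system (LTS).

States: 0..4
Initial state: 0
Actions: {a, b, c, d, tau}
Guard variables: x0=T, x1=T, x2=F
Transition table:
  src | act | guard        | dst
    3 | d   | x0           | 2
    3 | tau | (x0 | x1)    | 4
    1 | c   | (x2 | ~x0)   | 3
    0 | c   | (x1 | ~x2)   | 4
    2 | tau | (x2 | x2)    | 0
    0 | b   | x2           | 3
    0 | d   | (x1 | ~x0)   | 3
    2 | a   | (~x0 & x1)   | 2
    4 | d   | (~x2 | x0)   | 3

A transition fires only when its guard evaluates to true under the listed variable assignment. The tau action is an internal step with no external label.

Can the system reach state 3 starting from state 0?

Answer: REACHABLE

Trace:
5 transition(s) survive guard evaluation.
depth 0: {0}
depth 1: {3,4}  now seen {0,3,4}
depth 2: {2}  now seen {0,2,3,4}
Reachable = {0,2,3,4}
trace reaching 3: d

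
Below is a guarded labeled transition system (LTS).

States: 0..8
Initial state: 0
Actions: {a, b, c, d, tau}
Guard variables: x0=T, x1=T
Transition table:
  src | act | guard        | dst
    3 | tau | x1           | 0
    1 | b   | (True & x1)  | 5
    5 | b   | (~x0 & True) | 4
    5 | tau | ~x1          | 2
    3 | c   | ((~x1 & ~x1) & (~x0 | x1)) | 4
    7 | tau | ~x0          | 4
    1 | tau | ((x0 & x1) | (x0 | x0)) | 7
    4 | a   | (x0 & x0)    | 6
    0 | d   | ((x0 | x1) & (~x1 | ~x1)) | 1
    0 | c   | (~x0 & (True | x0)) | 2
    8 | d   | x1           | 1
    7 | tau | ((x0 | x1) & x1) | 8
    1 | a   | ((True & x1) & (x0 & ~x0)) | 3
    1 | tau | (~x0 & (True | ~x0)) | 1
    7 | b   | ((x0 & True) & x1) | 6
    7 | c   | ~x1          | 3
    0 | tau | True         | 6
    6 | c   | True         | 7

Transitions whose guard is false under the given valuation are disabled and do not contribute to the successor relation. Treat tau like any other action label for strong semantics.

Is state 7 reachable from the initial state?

After dropping false guards: 9 live edges.
Layer 0: {0}
Layer 1: {6}  total {0,6}
Layer 2: {7}  total {0,6,7}
Layer 3: {8}  total {0,6,7,8}
Layer 4: {1}  total {0,1,6,7,8}
Layer 5: {5}  total {0,1,5,6,7,8}
R = {0,1,5,6,7,8}
trace reaching 7: tau·c

Answer: REACHABLE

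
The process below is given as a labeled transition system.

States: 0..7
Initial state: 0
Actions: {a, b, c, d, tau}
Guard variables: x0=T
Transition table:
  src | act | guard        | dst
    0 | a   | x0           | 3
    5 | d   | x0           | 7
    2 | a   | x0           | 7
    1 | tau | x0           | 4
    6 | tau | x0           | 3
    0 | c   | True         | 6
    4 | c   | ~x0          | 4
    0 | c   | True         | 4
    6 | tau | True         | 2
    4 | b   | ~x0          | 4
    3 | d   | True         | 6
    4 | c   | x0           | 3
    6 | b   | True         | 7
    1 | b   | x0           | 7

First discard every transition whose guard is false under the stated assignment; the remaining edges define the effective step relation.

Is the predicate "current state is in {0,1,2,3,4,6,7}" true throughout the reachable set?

Inv-set: {0,1,2,3,4,6,7}
Reachable = {0,2,3,4,6,7}
  0: safe
  2: safe
  3: safe
  4: safe
  6: safe
  7: safe

Answer: INVARIANT HOLDS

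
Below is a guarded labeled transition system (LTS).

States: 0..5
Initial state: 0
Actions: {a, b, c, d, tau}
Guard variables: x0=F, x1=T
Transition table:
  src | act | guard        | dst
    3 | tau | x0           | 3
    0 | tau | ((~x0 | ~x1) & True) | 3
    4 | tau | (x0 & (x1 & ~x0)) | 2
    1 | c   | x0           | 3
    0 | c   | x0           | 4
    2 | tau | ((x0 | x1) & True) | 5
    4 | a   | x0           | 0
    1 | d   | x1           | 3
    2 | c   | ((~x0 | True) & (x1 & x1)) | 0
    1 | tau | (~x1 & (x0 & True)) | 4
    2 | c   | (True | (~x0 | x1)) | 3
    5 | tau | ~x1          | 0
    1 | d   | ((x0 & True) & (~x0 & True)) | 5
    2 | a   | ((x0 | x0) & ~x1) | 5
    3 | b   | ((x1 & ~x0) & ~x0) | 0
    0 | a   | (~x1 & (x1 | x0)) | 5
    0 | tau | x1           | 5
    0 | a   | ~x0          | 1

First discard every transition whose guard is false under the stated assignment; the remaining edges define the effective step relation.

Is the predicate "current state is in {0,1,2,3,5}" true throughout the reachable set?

Inv-set: {0,1,2,3,5}
Reachable = {0,1,3,5}
  0: ok
  1: ok
  3: ok
  5: ok

Answer: INVARIANT HOLDS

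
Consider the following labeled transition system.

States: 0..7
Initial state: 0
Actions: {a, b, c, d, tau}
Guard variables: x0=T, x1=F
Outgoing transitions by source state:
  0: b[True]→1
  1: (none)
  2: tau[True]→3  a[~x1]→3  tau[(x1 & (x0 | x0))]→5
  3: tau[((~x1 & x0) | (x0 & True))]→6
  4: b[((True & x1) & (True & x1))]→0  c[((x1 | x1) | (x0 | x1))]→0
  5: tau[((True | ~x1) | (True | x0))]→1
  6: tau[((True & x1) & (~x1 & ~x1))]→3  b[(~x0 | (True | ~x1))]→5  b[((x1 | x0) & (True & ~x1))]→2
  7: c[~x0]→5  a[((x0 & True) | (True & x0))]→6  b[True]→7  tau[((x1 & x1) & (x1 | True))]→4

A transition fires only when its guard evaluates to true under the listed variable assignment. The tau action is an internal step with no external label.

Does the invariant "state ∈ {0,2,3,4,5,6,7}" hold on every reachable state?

Inv-set: {0,2,3,4,5,6,7}
Reach set: {0,1}
  0: ok
  1: VIOLATES
counterexample path to 1: b

Answer: INVARIANT VIOLATED at state 1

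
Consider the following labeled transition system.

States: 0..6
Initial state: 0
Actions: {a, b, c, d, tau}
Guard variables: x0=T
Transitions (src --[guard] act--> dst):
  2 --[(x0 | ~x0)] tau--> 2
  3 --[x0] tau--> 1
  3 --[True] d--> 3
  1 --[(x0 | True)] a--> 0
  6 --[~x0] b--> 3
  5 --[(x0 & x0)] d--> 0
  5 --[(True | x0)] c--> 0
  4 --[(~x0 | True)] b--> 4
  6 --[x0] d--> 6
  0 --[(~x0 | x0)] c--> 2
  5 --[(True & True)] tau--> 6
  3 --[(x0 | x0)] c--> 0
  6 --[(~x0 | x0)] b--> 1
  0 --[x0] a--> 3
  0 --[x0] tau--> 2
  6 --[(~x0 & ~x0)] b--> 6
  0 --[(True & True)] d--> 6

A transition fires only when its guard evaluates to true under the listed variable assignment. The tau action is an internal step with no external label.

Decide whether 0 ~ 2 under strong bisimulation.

Answer: NOT BISIMILAR

Trace:
Bisimulation quotient by refinement:
  π0 = {{0,1,2,3,4,5,6}}
  π1 = {{0},{1},{2},{3,5},{4},{6}}
  π2 = {{0},{1},{2},{3},{4},{5},{6}}
stable after 3 split(s): 7 block(s)
class of 0: {0}; class of 2: {2}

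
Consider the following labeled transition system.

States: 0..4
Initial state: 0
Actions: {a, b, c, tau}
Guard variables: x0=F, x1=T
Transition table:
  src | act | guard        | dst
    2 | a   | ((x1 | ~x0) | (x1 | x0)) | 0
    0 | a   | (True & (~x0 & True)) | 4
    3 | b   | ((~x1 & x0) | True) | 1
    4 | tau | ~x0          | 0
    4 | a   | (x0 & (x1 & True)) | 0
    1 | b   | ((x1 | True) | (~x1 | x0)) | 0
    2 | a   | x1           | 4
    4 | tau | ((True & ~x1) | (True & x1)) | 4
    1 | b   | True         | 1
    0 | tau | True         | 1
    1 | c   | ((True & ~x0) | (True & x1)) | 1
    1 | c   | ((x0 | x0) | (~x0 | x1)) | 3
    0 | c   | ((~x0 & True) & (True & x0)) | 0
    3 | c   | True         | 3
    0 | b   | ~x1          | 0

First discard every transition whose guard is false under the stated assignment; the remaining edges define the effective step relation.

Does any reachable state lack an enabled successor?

R = {0,1,3,4}
  0: a→4  tau→1  [2 out]
  1: b→0  b→1  c→1  c→3  [4 out]
  3: b→1  c→3  [2 out]
  4: tau→0  tau→4  [2 out]

Answer: DEADLOCK-FREE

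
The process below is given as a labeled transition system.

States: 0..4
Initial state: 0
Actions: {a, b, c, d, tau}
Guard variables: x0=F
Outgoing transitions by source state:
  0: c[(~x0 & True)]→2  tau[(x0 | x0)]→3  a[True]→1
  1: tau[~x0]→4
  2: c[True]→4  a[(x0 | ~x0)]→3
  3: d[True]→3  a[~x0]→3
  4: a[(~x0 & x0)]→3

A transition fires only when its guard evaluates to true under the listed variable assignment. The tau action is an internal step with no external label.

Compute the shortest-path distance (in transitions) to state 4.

Answer: 2

Working:
BFS to 4:
  depth 0: {0}
  depth 1: {1,2}
  depth 2: {3,4}
first hit 4 at d=2 via a·tau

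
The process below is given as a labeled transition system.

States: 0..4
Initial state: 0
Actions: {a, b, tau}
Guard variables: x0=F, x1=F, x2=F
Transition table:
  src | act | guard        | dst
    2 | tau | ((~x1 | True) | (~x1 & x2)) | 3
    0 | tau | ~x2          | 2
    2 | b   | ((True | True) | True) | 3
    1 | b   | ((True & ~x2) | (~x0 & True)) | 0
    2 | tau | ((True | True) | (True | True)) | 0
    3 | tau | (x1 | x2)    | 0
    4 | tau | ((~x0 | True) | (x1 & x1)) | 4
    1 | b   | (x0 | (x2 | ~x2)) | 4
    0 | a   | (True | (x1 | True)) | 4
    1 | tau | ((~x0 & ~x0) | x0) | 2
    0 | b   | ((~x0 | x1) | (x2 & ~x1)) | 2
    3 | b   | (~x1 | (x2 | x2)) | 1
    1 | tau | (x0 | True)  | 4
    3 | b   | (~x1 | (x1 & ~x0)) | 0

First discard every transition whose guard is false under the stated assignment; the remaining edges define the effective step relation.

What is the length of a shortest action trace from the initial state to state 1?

BFS to 1:
  depth 0: {0}
  depth 1: {2,4}
  depth 2: {3}
  depth 3: {1}
first hit 1 at d=3 via b·b·b

Answer: 3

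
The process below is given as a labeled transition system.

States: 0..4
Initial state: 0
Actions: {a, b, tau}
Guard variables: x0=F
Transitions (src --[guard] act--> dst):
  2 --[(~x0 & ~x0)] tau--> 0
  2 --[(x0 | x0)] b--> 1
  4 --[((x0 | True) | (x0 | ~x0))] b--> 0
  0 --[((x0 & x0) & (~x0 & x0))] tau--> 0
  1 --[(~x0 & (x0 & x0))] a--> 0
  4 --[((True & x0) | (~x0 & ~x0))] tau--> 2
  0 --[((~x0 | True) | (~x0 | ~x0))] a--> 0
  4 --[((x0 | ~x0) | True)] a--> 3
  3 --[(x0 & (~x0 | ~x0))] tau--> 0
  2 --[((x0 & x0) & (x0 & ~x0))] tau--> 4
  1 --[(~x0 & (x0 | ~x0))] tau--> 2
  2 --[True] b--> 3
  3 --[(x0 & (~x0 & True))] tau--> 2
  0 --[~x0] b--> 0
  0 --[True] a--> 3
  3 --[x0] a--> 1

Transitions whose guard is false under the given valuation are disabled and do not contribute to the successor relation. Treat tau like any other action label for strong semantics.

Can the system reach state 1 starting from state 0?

Answer: UNREACHABLE

Working:
After dropping false guards: 9 live edges.
L0 = {0}
L1 = {3}  cumulative {0,3}
R = {0,3}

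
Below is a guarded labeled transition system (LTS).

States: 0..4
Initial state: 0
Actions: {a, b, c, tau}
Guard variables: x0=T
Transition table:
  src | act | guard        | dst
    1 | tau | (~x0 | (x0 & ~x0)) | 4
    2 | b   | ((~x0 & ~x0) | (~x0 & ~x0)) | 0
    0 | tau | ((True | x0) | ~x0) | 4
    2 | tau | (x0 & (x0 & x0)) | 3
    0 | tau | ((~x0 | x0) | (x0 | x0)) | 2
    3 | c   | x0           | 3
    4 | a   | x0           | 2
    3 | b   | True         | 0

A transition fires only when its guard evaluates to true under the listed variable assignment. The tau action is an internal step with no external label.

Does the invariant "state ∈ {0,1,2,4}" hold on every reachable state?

Answer: INVARIANT VIOLATED at state 3

Trace:
Allowed set {0,1,2,4}
Reach set: {0,2,3,4}
  0: ✓
  2: ✓
  3: VIOLATES
  4: ✓
reach 3 via tau·tau — violates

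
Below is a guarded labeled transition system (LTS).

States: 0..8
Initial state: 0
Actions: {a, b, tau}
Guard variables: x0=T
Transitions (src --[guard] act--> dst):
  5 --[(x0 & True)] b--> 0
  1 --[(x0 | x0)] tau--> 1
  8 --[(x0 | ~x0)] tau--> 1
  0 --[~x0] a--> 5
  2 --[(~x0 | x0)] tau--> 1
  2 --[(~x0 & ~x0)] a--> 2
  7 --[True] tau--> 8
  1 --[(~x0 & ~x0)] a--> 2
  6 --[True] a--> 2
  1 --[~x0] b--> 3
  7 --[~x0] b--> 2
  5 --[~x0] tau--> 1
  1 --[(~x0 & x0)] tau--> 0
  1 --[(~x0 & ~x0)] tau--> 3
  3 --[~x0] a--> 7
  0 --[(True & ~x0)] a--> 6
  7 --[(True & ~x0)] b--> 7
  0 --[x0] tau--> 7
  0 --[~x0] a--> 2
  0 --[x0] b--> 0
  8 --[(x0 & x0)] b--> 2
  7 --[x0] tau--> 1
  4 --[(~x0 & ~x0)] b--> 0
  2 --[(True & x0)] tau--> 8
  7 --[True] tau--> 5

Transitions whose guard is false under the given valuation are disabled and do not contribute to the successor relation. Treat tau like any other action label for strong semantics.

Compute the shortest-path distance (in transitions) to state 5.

Answer: 2

Trace:
Layered search for 5:
  Layer 0: {0}
  Layer 1: {7}
  Layer 2: {1,5,8}
5 enters at depth 2; path tau·tau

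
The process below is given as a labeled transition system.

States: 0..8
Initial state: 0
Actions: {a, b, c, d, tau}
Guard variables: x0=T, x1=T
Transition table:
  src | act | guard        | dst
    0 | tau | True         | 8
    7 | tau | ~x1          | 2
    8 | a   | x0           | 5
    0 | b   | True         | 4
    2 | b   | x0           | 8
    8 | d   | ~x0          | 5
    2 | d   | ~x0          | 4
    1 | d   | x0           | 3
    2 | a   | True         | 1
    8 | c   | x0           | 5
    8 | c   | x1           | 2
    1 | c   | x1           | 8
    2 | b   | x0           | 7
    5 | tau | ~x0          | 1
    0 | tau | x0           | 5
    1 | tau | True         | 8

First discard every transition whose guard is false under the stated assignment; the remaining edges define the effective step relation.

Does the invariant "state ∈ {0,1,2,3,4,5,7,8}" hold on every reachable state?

Answer: INVARIANT HOLDS

Analysis:
Allowed set {0,1,2,3,4,5,7,8}
Reach set: {0,1,2,3,4,5,7,8}
  0: ok
  1: ok
  2: ok
  3: ok
  4: ok
  5: ok
  7: ok
  8: ok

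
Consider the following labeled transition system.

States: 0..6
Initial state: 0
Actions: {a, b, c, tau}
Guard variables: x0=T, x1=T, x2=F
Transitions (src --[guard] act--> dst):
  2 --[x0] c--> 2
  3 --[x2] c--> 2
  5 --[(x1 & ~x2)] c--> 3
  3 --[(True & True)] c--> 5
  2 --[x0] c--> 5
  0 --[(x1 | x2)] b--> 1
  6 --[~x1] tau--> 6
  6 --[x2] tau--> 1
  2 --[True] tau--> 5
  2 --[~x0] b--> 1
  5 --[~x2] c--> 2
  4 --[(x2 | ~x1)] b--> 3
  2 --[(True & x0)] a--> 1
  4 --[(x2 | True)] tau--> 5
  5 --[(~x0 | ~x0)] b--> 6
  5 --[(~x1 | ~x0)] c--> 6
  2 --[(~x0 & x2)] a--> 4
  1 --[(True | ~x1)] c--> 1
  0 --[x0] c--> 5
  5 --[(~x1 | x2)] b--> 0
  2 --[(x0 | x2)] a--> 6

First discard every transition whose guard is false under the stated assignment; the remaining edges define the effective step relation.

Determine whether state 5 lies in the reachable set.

Answer: REACHABLE

Working:
12 transition(s) survive guard evaluation.
depth 0: {0}
depth 1: {1,5}  now seen {0,1,5}
depth 2: {2,3}  now seen {0,1,2,3,5}
depth 3: {6}  now seen {0,1,2,3,5,6}
R = {0,1,2,3,5,6}
Path to 5: c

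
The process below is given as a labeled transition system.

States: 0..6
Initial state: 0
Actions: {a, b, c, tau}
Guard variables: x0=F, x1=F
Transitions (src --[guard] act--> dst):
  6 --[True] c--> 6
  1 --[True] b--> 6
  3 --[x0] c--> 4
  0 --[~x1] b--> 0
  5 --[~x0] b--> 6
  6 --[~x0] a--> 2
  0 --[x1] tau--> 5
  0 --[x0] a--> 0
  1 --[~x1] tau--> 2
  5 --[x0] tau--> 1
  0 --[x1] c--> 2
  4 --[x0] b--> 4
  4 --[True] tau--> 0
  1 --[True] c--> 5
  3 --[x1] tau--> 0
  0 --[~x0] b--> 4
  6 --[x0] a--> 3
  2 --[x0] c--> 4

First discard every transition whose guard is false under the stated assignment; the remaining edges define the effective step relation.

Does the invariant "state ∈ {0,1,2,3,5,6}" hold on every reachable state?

Allowed set {0,1,2,3,5,6}
Reachable = {0,4}
  0: ✓
  4: ✗ unsafe
reach 4 via b — violates

Answer: INVARIANT VIOLATED at state 4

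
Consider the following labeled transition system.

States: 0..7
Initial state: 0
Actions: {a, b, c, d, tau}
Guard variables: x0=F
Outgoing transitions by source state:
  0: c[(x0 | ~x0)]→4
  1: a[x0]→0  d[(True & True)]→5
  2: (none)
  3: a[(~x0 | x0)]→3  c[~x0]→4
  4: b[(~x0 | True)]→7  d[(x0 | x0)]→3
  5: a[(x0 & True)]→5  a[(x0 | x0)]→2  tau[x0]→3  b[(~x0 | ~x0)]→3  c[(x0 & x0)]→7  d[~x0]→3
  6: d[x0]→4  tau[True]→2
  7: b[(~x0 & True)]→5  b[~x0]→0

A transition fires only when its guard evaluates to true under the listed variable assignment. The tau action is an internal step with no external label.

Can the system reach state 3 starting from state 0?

After dropping false guards: 10 live edges.
depth 0: {0}
depth 1: {4}  total {0,4}
depth 2: {7}  total {0,4,7}
depth 3: {5}  total {0,4,5,7}
depth 4: {3}  total {0,3,4,5,7}
R = {0,3,4,5,7}
Path to 3: c·b·b·b

Answer: REACHABLE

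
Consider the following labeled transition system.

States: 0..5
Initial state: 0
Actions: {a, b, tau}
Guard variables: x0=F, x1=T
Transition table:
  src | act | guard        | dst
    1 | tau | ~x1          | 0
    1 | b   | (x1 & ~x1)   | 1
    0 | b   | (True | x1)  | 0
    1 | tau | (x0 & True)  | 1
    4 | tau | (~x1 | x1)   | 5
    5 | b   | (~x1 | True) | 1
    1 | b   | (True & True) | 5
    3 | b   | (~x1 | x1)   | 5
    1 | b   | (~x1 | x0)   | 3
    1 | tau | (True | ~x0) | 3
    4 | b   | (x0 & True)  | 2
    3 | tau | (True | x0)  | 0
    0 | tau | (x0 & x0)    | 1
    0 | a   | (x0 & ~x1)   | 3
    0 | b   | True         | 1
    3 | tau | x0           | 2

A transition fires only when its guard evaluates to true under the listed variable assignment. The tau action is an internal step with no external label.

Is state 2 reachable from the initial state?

8 transition(s) survive guard evaluation.
L0 = {0}
L1 = {1}  cumulative {0,1}
L2 = {3,5}  cumulative {0,1,3,5}
Reachable = {0,1,3,5}

Answer: UNREACHABLE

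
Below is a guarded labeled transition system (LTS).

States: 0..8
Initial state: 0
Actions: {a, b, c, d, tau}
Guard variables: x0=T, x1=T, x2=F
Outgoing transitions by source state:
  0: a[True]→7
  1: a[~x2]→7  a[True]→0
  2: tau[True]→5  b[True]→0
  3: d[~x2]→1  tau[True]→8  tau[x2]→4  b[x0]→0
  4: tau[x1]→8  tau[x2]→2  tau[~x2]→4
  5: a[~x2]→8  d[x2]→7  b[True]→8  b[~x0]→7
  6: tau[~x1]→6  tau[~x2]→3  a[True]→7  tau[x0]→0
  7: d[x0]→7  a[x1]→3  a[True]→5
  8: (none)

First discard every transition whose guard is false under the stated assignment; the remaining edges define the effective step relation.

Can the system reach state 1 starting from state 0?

Answer: REACHABLE

Working:
18 transition(s) survive guard evaluation.
depth 0: {0}
depth 1: {7}  cumulative {0,7}
depth 2: {3,5}  cumulative {0,3,5,7}
depth 3: {1,8}  cumulative {0,1,3,5,7,8}
R = {0,1,3,5,7,8}
trace reaching 1: a·a·d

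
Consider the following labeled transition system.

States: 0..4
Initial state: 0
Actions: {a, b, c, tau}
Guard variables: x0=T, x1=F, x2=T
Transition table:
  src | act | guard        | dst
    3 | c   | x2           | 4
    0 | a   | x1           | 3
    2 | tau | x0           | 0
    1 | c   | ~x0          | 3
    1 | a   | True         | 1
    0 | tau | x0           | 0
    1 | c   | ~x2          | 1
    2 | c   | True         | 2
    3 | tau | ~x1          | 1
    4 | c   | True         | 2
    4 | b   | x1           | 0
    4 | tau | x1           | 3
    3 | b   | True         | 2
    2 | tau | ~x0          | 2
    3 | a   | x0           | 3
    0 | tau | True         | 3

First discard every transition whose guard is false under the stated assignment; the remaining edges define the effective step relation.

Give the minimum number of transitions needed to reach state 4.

BFS to 4:
  L0 = {0}
  L1 = {3}
  L2 = {1,2,4}
first hit 4 at d=2 via tau·c

Answer: 2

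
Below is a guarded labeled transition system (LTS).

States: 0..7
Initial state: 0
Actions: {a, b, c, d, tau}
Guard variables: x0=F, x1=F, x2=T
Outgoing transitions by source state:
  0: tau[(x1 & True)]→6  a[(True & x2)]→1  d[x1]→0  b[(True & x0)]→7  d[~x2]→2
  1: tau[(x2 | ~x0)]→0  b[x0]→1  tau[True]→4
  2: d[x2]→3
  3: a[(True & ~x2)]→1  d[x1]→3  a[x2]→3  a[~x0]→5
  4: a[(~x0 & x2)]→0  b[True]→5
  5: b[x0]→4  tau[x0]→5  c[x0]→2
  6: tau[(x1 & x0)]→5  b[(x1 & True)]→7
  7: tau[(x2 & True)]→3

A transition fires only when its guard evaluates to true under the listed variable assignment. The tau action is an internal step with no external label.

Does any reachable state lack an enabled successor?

R = {0,1,4,5}
  0: a→1  [1 exit(s)]
  1: tau→0  tau→4  [2 exit(s)]
  4: a→0  b→5  [2 exit(s)]
  5: ∅  [no exit]
trace reaching 5: a·tau·b

Answer: DEADLOCK at state 5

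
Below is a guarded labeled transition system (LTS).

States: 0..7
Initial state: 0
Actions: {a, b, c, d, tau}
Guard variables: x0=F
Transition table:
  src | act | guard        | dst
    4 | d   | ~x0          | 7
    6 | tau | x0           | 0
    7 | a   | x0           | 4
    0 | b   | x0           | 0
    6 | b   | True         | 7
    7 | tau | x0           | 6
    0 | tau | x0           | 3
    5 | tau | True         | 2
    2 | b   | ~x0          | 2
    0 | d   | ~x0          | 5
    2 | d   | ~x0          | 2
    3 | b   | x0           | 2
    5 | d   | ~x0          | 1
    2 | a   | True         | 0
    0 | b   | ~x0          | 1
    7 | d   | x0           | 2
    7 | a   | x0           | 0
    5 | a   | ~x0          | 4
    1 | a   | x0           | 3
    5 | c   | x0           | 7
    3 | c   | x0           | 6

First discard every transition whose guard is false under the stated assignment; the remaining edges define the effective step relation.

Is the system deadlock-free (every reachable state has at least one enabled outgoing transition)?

Reachable = {0,1,2,4,5,7}
  0: b→1  d→5  [2 out]
  1: ∅  [no exit]
  2: a→0  b→2  d→2  [3 out]
  4: d→7  [1 out]
  5: a→4  d→1  tau→2  [3 out]
  7: ∅  [no exit]
trace reaching 1: b

Answer: DEADLOCK at state 1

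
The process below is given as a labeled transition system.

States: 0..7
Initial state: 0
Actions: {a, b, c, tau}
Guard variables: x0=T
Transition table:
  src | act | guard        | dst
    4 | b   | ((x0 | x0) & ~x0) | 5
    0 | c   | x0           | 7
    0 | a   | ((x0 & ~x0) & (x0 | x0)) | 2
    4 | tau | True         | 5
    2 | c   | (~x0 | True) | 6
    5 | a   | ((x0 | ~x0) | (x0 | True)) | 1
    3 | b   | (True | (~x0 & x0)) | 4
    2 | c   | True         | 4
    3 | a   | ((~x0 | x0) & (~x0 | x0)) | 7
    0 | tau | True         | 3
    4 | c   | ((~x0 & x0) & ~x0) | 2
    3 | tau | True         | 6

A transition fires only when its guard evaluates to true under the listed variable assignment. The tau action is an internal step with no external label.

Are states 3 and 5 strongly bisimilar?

Answer: NOT BISIMILAR

Working:
Refine partition for ~:
  P[0] = {{0,1,2,3,4,5,6,7}}
  P[1] = {{0},{1,6,7},{2},{3},{4},{5}}
6 equivalence class(es) (converged in 2)
[3]={3}  [5]={5}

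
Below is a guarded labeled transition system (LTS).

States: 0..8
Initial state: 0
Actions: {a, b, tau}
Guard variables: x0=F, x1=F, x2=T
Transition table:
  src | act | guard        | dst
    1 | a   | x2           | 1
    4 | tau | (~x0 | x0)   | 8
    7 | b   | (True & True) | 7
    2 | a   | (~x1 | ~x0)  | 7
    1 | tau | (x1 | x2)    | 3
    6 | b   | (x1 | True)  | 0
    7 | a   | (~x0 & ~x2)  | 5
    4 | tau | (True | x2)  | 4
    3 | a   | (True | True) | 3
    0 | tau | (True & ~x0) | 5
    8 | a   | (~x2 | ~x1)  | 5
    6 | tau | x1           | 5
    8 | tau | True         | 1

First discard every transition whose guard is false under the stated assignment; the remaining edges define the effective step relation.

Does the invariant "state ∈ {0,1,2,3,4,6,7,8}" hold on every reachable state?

Answer: INVARIANT VIOLATED at state 5

Analysis:
Safe = {0,1,2,3,4,6,7,8}
Reach set: {0,5}
  0: safe
  5: outside
counterexample path to 5: tau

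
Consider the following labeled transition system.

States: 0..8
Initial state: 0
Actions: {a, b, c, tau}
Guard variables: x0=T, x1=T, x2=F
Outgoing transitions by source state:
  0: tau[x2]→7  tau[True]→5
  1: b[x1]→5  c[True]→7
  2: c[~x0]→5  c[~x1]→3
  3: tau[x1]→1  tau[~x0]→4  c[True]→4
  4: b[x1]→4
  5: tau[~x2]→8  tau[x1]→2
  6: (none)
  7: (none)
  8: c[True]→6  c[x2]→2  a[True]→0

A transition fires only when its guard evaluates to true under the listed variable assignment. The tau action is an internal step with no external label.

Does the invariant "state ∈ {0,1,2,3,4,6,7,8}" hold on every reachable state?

Answer: INVARIANT VIOLATED at state 5

Analysis:
Inv-set: {0,1,2,3,4,6,7,8}
R = {0,2,5,6,8}
  0: ok
  2: ok
  5: ✗ unsafe
  6: ok
  8: ok
witness against invariant: tau → 5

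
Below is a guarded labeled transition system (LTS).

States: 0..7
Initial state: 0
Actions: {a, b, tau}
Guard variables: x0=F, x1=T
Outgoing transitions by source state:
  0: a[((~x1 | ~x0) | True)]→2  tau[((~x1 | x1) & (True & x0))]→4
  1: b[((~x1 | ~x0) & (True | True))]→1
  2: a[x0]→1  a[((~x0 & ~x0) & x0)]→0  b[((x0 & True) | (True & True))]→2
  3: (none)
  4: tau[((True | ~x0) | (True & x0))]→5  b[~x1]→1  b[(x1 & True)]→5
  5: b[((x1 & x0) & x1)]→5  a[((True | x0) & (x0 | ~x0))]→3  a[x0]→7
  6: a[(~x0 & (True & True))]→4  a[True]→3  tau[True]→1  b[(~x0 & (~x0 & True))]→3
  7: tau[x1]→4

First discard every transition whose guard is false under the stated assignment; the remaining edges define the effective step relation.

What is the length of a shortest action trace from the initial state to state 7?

Answer: UNREACHABLE

Analysis:
Layered search for 7:
  Layer 0: {0}
  Layer 1: {2}
7 never appears.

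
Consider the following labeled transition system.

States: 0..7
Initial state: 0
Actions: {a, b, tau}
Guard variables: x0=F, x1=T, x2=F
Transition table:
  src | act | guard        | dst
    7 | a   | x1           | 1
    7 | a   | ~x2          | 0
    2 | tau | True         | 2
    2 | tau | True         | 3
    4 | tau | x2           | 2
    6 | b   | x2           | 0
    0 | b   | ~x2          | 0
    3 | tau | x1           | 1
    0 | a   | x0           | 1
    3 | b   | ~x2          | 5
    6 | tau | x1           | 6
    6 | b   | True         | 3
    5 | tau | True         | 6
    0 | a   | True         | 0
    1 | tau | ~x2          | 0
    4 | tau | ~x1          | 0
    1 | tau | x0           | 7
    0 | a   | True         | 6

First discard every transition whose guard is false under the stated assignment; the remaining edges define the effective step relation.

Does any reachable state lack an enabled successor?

Reach set: {0,1,3,5,6}
  0: a→0  a→6  b→0  [deg 3]
  1: tau→0  [deg 1]
  3: b→5  tau→1  [deg 2]
  5: tau→6  [deg 1]
  6: b→3  tau→6  [deg 2]

Answer: DEADLOCK-FREE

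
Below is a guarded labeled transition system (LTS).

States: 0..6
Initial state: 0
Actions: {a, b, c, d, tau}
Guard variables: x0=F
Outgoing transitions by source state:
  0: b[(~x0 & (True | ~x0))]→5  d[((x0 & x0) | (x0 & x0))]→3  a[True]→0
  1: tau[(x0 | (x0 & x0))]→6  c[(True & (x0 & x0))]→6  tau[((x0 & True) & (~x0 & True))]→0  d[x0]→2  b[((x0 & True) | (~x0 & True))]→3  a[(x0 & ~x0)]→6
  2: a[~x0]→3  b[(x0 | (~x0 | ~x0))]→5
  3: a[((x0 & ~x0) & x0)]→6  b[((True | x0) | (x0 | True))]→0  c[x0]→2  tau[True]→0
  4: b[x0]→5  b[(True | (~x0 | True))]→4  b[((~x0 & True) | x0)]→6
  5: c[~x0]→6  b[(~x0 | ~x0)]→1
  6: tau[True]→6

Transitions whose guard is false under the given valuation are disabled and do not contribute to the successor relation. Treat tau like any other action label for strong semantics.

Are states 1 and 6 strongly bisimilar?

Bisimulation quotient by refinement:
  P[0] = {{0,1,2,3,4,5,6}}
  P[1] = {{0,2},{1,4},{3},{5},{6}}
  P[2] = {{0},{1},{2},{3},{4},{5},{6}}
stable after 3 split(s): 7 block(s)
[1]={1}  [6]={6}

Answer: NOT BISIMILAR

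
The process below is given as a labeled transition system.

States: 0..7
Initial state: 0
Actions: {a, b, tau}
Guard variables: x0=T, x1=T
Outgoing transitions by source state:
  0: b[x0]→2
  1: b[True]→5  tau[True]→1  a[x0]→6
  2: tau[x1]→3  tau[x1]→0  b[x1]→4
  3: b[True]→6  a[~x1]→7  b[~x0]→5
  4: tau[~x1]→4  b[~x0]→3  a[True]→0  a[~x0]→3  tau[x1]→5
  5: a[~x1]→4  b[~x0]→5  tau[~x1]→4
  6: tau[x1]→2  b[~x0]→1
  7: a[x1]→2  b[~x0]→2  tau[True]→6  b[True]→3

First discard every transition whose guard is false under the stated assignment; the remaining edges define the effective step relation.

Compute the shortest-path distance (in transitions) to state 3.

Answer: 2

Trace:
Breadth-first toward 3:
  depth 0: {0}
  depth 1: {2}
  depth 2: {3,4}
3 enters at depth 2; path b·tau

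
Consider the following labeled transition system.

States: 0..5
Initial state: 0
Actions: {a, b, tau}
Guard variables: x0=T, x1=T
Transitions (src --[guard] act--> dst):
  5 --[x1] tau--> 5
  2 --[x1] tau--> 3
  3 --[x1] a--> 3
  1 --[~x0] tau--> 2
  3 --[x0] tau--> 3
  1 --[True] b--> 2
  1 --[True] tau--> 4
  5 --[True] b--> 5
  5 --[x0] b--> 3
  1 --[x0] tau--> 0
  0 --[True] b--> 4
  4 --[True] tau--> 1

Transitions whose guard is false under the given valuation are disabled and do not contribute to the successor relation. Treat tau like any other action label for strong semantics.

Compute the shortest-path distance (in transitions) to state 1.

Layered search for 1:
  Layer 0: {0}
  Layer 1: {4}
  Layer 2: {1}
depth(1)=2, e.g. b·tau

Answer: 2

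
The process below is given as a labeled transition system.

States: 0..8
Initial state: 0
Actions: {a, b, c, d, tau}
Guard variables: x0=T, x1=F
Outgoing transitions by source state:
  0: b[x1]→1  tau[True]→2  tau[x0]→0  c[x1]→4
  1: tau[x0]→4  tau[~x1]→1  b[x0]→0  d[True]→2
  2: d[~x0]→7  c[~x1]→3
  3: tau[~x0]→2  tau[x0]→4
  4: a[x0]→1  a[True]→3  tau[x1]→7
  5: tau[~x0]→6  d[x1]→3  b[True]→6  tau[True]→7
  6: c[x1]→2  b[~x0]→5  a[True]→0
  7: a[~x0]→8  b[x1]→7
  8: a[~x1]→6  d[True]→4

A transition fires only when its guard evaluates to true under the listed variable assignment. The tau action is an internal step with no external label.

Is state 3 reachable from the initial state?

Guard filter leaves 15 enabled edge(s).
L0 = {0}
L1 = {2}  total {0,2}
L2 = {3}  total {0,2,3}
L3 = {4}  total {0,2,3,4}
L4 = {1}  total {0,1,2,3,4}
R = {0,1,2,3,4}
trace reaching 3: tau·c

Answer: REACHABLE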